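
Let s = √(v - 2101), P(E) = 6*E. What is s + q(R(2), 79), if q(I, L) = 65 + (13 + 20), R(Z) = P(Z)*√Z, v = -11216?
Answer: 98 + I*√13317 ≈ 98.0 + 115.4*I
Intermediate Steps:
R(Z) = 6*Z^(3/2) (R(Z) = (6*Z)*√Z = 6*Z^(3/2))
q(I, L) = 98 (q(I, L) = 65 + 33 = 98)
s = I*√13317 (s = √(-11216 - 2101) = √(-13317) = I*√13317 ≈ 115.4*I)
s + q(R(2), 79) = I*√13317 + 98 = 98 + I*√13317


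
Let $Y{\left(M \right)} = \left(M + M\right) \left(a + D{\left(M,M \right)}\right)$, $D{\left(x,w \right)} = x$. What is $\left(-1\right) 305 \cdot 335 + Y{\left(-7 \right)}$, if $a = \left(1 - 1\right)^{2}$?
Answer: $-102077$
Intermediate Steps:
$a = 0$ ($a = 0^{2} = 0$)
$Y{\left(M \right)} = 2 M^{2}$ ($Y{\left(M \right)} = \left(M + M\right) \left(0 + M\right) = 2 M M = 2 M^{2}$)
$\left(-1\right) 305 \cdot 335 + Y{\left(-7 \right)} = \left(-1\right) 305 \cdot 335 + 2 \left(-7\right)^{2} = \left(-305\right) 335 + 2 \cdot 49 = -102175 + 98 = -102077$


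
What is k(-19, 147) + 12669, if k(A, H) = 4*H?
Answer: 13257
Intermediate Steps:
k(-19, 147) + 12669 = 4*147 + 12669 = 588 + 12669 = 13257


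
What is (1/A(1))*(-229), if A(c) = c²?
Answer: -229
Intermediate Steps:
(1/A(1))*(-229) = (1/1²)*(-229) = (1/1)*(-229) = (1*1)*(-229) = 1*(-229) = -229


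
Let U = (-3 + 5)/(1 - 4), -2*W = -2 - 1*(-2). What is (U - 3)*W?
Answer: 0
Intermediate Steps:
W = 0 (W = -(-2 - 1*(-2))/2 = -(-2 + 2)/2 = -½*0 = 0)
U = -⅔ (U = 2/(-3) = 2*(-⅓) = -⅔ ≈ -0.66667)
(U - 3)*W = (-⅔ - 3)*0 = -11/3*0 = 0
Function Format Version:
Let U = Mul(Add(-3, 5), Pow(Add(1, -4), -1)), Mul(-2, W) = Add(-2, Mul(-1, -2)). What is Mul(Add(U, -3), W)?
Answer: 0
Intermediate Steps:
W = 0 (W = Mul(Rational(-1, 2), Add(-2, Mul(-1, -2))) = Mul(Rational(-1, 2), Add(-2, 2)) = Mul(Rational(-1, 2), 0) = 0)
U = Rational(-2, 3) (U = Mul(2, Pow(-3, -1)) = Mul(2, Rational(-1, 3)) = Rational(-2, 3) ≈ -0.66667)
Mul(Add(U, -3), W) = Mul(Add(Rational(-2, 3), -3), 0) = Mul(Rational(-11, 3), 0) = 0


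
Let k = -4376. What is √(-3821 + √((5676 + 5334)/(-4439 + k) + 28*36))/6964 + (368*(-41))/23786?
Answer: -7544/11893 + I*√(11876313749 - 1763*√3129152226)/12277532 ≈ -0.63432 + 0.0088393*I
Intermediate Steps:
√(-3821 + √((5676 + 5334)/(-4439 + k) + 28*36))/6964 + (368*(-41))/23786 = √(-3821 + √((5676 + 5334)/(-4439 - 4376) + 28*36))/6964 + (368*(-41))/23786 = √(-3821 + √(11010/(-8815) + 1008))*(1/6964) - 15088*1/23786 = √(-3821 + √(11010*(-1/8815) + 1008))*(1/6964) - 7544/11893 = √(-3821 + √(-2202/1763 + 1008))*(1/6964) - 7544/11893 = √(-3821 + √(1774902/1763))*(1/6964) - 7544/11893 = √(-3821 + √3129152226/1763)*(1/6964) - 7544/11893 = √(-3821 + √3129152226/1763)/6964 - 7544/11893 = -7544/11893 + √(-3821 + √3129152226/1763)/6964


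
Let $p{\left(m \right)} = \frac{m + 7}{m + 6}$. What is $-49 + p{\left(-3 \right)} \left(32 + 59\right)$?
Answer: $\frac{217}{3} \approx 72.333$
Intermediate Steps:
$p{\left(m \right)} = \frac{7 + m}{6 + m}$
$-49 + p{\left(-3 \right)} \left(32 + 59\right) = -49 + \frac{7 - 3}{6 - 3} \left(32 + 59\right) = -49 + \frac{1}{3} \cdot 4 \cdot 91 = -49 + \frac{4}{3} \cdot 91 = -49 + \frac{364}{3} = \frac{217}{3}$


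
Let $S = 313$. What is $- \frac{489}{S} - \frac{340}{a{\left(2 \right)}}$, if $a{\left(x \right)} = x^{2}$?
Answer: $- \frac{27094}{313} \approx -86.562$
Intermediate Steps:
$- \frac{489}{S} - \frac{340}{a{\left(2 \right)}} = - \frac{489}{313} - \frac{340}{2^{2}} = \left(-489\right) \frac{1}{313} - \frac{340}{4} = - \frac{489}{313} - 85 = - \frac{27094}{313}$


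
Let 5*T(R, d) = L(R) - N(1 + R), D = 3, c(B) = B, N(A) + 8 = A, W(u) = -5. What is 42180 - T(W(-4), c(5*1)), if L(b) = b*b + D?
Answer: 42172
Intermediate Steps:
N(A) = -8 + A
L(b) = 3 + b**2 (L(b) = b*b + 3 = b**2 + 3 = 3 + b**2)
T(R, d) = 2 - R/5 + R**2/5 (T(R, d) = ((3 + R**2) - (-8 + (1 + R)))/5 = ((3 + R**2) - (-7 + R))/5 = ((3 + R**2) + (7 - R))/5 = (10 + R**2 - R)/5 = 2 - R/5 + R**2/5)
42180 - T(W(-4), c(5*1)) = 42180 - (2 - 1/5*(-5) + (1/5)*(-5)**2) = 42180 - (2 + 1 + (1/5)*25) = 42180 - (2 + 1 + 5) = 42180 - 1*8 = 42180 - 8 = 42172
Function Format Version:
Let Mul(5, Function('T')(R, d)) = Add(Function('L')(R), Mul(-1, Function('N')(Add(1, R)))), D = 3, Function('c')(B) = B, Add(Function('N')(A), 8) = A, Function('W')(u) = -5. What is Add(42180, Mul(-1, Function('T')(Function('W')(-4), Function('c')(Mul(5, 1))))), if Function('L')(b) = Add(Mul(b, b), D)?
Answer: 42172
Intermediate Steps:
Function('N')(A) = Add(-8, A)
Function('L')(b) = Add(3, Pow(b, 2)) (Function('L')(b) = Add(Mul(b, b), 3) = Add(Pow(b, 2), 3) = Add(3, Pow(b, 2)))
Function('T')(R, d) = Add(2, Mul(Rational(-1, 5), R), Mul(Rational(1, 5), Pow(R, 2))) (Function('T')(R, d) = Mul(Rational(1, 5), Add(Add(3, Pow(R, 2)), Mul(-1, Add(-8, Add(1, R))))) = Mul(Rational(1, 5), Add(Add(3, Pow(R, 2)), Mul(-1, Add(-7, R)))) = Mul(Rational(1, 5), Add(Add(3, Pow(R, 2)), Add(7, Mul(-1, R)))) = Mul(Rational(1, 5), Add(10, Pow(R, 2), Mul(-1, R))) = Add(2, Mul(Rational(-1, 5), R), Mul(Rational(1, 5), Pow(R, 2))))
Add(42180, Mul(-1, Function('T')(Function('W')(-4), Function('c')(Mul(5, 1))))) = Add(42180, Mul(-1, Add(2, Mul(Rational(-1, 5), -5), Mul(Rational(1, 5), Pow(-5, 2))))) = Add(42180, Mul(-1, Add(2, 1, Mul(Rational(1, 5), 25)))) = Add(42180, Mul(-1, Add(2, 1, 5))) = Add(42180, Mul(-1, 8)) = Add(42180, -8) = 42172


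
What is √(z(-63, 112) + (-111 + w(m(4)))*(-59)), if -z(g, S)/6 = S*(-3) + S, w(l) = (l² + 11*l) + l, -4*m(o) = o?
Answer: √8542 ≈ 92.423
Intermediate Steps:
m(o) = -o/4
w(l) = l² + 12*l
z(g, S) = 12*S (z(g, S) = -6*(S*(-3) + S) = -6*(-3*S + S) = -(-12)*S = 12*S)
√(z(-63, 112) + (-111 + w(m(4)))*(-59)) = √(12*112 + (-111 + (-¼*4)*(12 - ¼*4))*(-59)) = √(1344 + (-111 - (12 - 1))*(-59)) = √(1344 + (-111 - 1*11)*(-59)) = √(1344 + (-111 - 11)*(-59)) = √(1344 - 122*(-59)) = √(1344 + 7198) = √8542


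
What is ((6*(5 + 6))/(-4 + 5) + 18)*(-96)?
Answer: -8064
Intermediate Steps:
((6*(5 + 6))/(-4 + 5) + 18)*(-96) = ((6*11)/1 + 18)*(-96) = (66*1 + 18)*(-96) = (66 + 18)*(-96) = 84*(-96) = -8064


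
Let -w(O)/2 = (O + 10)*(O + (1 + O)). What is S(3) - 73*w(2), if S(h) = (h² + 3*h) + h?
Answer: 8781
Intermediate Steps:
S(h) = h² + 4*h
w(O) = -2*(1 + 2*O)*(10 + O) (w(O) = -2*(O + 10)*(O + (1 + O)) = -2*(10 + O)*(1 + 2*O) = -2*(1 + 2*O)*(10 + O))
S(3) - 73*w(2) = 3*(4 + 3) - 73*(-20 - 42*2 - 4*2²) = 3*7 - 73*(-20 - 84 - 4*4) = 21 - 73*(-20 - 84 - 16) = 21 - 73*(-120) = 21 + 8760 = 8781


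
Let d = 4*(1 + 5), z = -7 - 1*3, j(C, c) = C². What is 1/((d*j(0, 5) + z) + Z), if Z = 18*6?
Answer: 1/98 ≈ 0.010204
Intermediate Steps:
z = -10 (z = -7 - 3 = -10)
d = 24 (d = 4*6 = 24)
Z = 108
1/((d*j(0, 5) + z) + Z) = 1/((24*0² - 10) + 108) = 1/((24*0 - 10) + 108) = 1/((0 - 10) + 108) = 1/(-10 + 108) = 1/98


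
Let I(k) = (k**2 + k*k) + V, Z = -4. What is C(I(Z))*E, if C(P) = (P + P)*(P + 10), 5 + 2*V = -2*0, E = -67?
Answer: -312287/2 ≈ -1.5614e+5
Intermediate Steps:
V = -5/2 (V = -5/2 + (-2*0)/2 = -5/2 + (1/2)*0 = -5/2 + 0 = -5/2 ≈ -2.5000)
I(k) = -5/2 + 2*k**2 (I(k) = (k**2 + k*k) - 5/2 = (k**2 + k**2) - 5/2 = 2*k**2 - 5/2 = -5/2 + 2*k**2)
C(P) = 2*P*(10 + P) (C(P) = (2*P)*(10 + P) = 2*P*(10 + P))
C(I(Z))*E = (2*(-5/2 + 2*(-4)**2)*(10 + (-5/2 + 2*(-4)**2)))*(-67) = (2*(-5/2 + 2*16)*(10 + (-5/2 + 2*16)))*(-67) = (2*(-5/2 + 32)*(10 + (-5/2 + 32)))*(-67) = (2*(59/2)*(10 + 59/2))*(-67) = (2*(59/2)*(79/2))*(-67) = (4661/2)*(-67) = -312287/2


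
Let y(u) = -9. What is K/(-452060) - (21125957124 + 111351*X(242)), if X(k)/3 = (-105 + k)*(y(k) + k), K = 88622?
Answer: -7185327101694421/226030 ≈ -3.1789e+10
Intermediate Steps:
X(k) = 3*(-105 + k)*(-9 + k) (X(k) = 3*((-105 + k)*(-9 + k)) = 3*(-105 + k)*(-9 + k))
K/(-452060) - (21125957124 + 111351*X(242)) = 88622/(-452060) - 111351/(1/((2835 - 342*242 + 3*242²) + 189724)) = 88622*(-1/452060) - 111351/(1/((2835 - 82764 + 3*58564) + 189724)) = -44311/226030 - 111351/(1/((2835 - 82764 + 175692) + 189724)) = -44311/226030 - 111351/(1/(95763 + 189724)) = -44311/226030 - 111351/(1/285487) = -44311/226030 - 111351/1/285487 = -44311/226030 - 111351*285487 = -44311/226030 - 31789262937 = -7185327101694421/226030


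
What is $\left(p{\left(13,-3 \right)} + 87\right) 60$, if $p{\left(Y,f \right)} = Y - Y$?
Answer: $5220$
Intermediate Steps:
$p{\left(Y,f \right)} = 0$
$\left(p{\left(13,-3 \right)} + 87\right) 60 = \left(0 + 87\right) 60 = 87 \cdot 60 = 5220$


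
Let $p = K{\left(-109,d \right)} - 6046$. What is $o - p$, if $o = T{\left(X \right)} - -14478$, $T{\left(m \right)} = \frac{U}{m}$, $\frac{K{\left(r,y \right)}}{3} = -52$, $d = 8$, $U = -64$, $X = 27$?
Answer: $\frac{558296}{27} \approx 20678.0$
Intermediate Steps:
$K{\left(r,y \right)} = -156$ ($K{\left(r,y \right)} = 3 \left(-52\right) = -156$)
$T{\left(m \right)} = - \frac{64}{m}$
$p = -6202$ ($p = -156 - 6046 = -6202$)
$o = \frac{390842}{27}$ ($o = - \frac{64}{27} - -14478 = \left(-64\right) \frac{1}{27} + 14478 = - \frac{64}{27} + 14478 = \frac{390842}{27} \approx 14476.0$)
$o - p = \frac{390842}{27} - -6202 = \frac{390842}{27} + 6202 = \frac{558296}{27}$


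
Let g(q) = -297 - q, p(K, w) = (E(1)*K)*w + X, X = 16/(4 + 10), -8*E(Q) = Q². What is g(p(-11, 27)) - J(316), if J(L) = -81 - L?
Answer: 3457/56 ≈ 61.732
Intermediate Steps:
E(Q) = -Q²/8
X = 8/7 (X = 16/14 = 16*(1/14) = 8/7 ≈ 1.1429)
p(K, w) = 8/7 - K*w/8 (p(K, w) = ((-⅛*1²)*K)*w + 8/7 = ((-⅛*1)*K)*w + 8/7 = (-K/8)*w + 8/7 = -K*w/8 + 8/7 = 8/7 - K*w/8)
g(p(-11, 27)) - J(316) = (-297 - (8/7 - ⅛*(-11)*27)) - (-81 - 1*316) = (-297 - (8/7 + 297/8)) - (-81 - 316) = (-297 - 1*2143/56) - 1*(-397) = (-297 - 2143/56) + 397 = -18775/56 + 397 = 3457/56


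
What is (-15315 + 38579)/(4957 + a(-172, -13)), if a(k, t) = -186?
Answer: 23264/4771 ≈ 4.8761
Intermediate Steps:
(-15315 + 38579)/(4957 + a(-172, -13)) = (-15315 + 38579)/(4957 - 186) = 23264/4771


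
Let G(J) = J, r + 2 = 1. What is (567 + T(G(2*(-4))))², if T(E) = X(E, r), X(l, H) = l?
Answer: 312481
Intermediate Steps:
r = -1 (r = -2 + 1 = -1)
T(E) = E
(567 + T(G(2*(-4))))² = (567 + 2*(-4))² = (567 - 8)² = 559² = 312481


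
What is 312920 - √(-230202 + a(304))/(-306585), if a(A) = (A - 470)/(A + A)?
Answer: 312920 + I*√1329648329/23300460 ≈ 3.1292e+5 + 0.001565*I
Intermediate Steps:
a(A) = (-470 + A)/(2*A) (a(A) = (-470 + A)/((2*A)) = (1/(2*A))*(-470 + A) = (-470 + A)/(2*A))
312920 - √(-230202 + a(304))/(-306585) = 312920 - √(-230202 + (½)*(-470 + 304)/304)/(-306585) = 312920 - √(-230202 + (½)*(1/304)*(-166))*(-1)/306585 = 312920 - √(-230202 - 83/304)*(-1)/306585 = 312920 - √(-69981491/304)*(-1)/306585 = 312920 - I*√1329648329/76*(-1)/306585 = 312920 - (-1)*I*√1329648329/23300460 = 312920 + I*√1329648329/23300460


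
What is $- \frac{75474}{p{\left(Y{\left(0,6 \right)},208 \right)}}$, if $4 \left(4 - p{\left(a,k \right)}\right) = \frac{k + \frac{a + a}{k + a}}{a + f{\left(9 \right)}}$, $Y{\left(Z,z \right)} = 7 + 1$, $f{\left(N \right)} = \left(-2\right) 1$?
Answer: $\frac{24453576}{1513} \approx 16162.0$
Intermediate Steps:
$f{\left(N \right)} = -2$
$Y{\left(Z,z \right)} = 8$
$p{\left(a,k \right)} = 4 - \frac{k + \frac{2 a}{a + k}}{4 \left(-2 + a\right)}$ ($p{\left(a,k \right)} = 4 - \frac{\left(k + \frac{a + a}{k + a}\right) \frac{1}{a - 2}}{4} = 4 - \frac{\left(k + \frac{2 a}{a + k}\right) \frac{1}{-2 + a}}{4} = 4 - \frac{\frac{1}{-2 + a} \left(k + \frac{2 a}{a + k}\right)}{4} = 4 - \frac{k + \frac{2 a}{a + k}}{4 \left(-2 + a\right)}$)
$- \frac{75474}{p{\left(Y{\left(0,6 \right)},208 \right)}} = - \frac{75474}{\frac{1}{4} \frac{1}{8^{2} - 16 - 416 + 8 \cdot 208} \left(- 208^{2} - 272 - 6656 + 16 \cdot 8^{2} + 15 \cdot 8 \cdot 208\right)} = - \frac{75474}{\frac{1}{4} \frac{1}{64 - 16 - 416 + 1664} \left(\left(-1\right) 43264 - 272 - 6656 + 16 \cdot 64 + 24960\right)} = - \frac{75474}{\frac{1}{4} \cdot \frac{1}{1296} \left(-43264 - 272 - 6656 + 1024 + 24960\right)} = - \frac{75474}{\frac{1}{4} \cdot \frac{1}{1296} \left(-24208\right)} = - \frac{75474}{- \frac{1513}{324}} = \left(-75474\right) \left(- \frac{324}{1513}\right) = \frac{24453576}{1513}$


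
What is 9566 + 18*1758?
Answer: 41210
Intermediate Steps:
9566 + 18*1758 = 9566 + 31644 = 41210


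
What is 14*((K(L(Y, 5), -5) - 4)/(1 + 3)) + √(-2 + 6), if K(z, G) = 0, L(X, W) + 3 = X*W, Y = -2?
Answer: -12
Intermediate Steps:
L(X, W) = -3 + W*X (L(X, W) = -3 + X*W = -3 + W*X)
14*((K(L(Y, 5), -5) - 4)/(1 + 3)) + √(-2 + 6) = 14*((0 - 4)/(1 + 3)) + √(-2 + 6) = 14*(-4/4) + √4 = 14*(-4*¼) + 2 = 14*(-1) + 2 = -14 + 2 = -12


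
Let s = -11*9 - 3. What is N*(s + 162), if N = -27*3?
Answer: -4860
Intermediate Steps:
N = -81
s = -102 (s = -99 - 3 = -102)
N*(s + 162) = -81*(-102 + 162) = -81*60 = -4860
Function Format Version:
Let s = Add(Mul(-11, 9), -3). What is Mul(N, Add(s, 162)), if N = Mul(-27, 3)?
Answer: -4860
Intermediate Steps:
N = -81
s = -102 (s = Add(-99, -3) = -102)
Mul(N, Add(s, 162)) = Mul(-81, Add(-102, 162)) = Mul(-81, 60) = -4860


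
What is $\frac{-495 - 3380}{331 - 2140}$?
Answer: $\frac{3875}{1809} \approx 2.1421$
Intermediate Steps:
$\frac{-495 - 3380}{331 - 2140} = - \frac{3875}{331 - 2140} = - \frac{3875}{-1809} = \left(-3875\right) \left(- \frac{1}{1809}\right) = \frac{3875}{1809}$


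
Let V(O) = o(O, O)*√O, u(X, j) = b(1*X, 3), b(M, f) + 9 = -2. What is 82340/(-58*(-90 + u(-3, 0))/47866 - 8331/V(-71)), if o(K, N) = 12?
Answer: 6557007894207680/4417199347278057 - 523891093678760080*I*√71/4417199347278057 ≈ 1.4844 - 999.36*I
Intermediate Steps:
b(M, f) = -11 (b(M, f) = -9 - 2 = -11)
u(X, j) = -11
V(O) = 12*√O
82340/(-58*(-90 + u(-3, 0))/47866 - 8331/V(-71)) = 82340/(-58*(-90 - 11)/47866 - 8331*(-I*√71/852)) = 82340/(-58*(-101)*(1/47866) - 8331*(-I*√71/852)) = 82340/(5858*(1/47866) - 8331*(-I*√71/852)) = 82340/(2929/23933 - (-2777)*I*√71/284) = 82340/(2929/23933 + 2777*I*√71/284)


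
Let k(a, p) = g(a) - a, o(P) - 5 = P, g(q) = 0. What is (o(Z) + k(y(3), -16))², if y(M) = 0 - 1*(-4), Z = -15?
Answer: 196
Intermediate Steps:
o(P) = 5 + P
y(M) = 4 (y(M) = 0 + 4 = 4)
k(a, p) = -a (k(a, p) = 0 - a = -a)
(o(Z) + k(y(3), -16))² = ((5 - 15) - 1*4)² = (-10 - 4)² = (-14)² = 196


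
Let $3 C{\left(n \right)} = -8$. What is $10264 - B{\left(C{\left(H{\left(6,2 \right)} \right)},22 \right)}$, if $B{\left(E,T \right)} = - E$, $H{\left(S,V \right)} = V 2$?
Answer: $\frac{30784}{3} \approx 10261.0$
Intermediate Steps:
$H{\left(S,V \right)} = 2 V$
$C{\left(n \right)} = - \frac{8}{3}$ ($C{\left(n \right)} = \frac{1}{3} \left(-8\right) = - \frac{8}{3}$)
$10264 - B{\left(C{\left(H{\left(6,2 \right)} \right)},22 \right)} = 10264 - \left(-1\right) \left(- \frac{8}{3}\right) = 10264 - \frac{8}{3} = \frac{30784}{3}$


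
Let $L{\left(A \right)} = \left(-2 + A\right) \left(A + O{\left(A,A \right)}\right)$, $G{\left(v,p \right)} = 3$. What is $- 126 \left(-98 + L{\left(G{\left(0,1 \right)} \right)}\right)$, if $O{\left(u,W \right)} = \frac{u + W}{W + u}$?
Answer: $11844$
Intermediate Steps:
$O{\left(u,W \right)} = 1$ ($O{\left(u,W \right)} = \frac{W + u}{W + u} = 1$)
$L{\left(A \right)} = \left(1 + A\right) \left(-2 + A\right)$ ($L{\left(A \right)} = \left(-2 + A\right) \left(A + 1\right) = \left(-2 + A\right) \left(1 + A\right) = \left(1 + A\right) \left(-2 + A\right)$)
$- 126 \left(-98 + L{\left(G{\left(0,1 \right)} \right)}\right) = - 126 \left(-98 - \left(5 - 9\right)\right) = - 126 \left(-98 - -4\right) = - 126 \left(-98 + 4\right) = \left(-126\right) \left(-94\right) = 11844$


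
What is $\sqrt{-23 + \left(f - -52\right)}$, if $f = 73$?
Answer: $\sqrt{102} \approx 10.1$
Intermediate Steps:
$\sqrt{-23 + \left(f - -52\right)} = \sqrt{-23 + \left(73 - -52\right)} = \sqrt{-23 + \left(73 + 52\right)} = \sqrt{-23 + 125} = \sqrt{102}$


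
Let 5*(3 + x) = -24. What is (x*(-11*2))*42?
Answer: 36036/5 ≈ 7207.2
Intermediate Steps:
x = -39/5 (x = -3 + (⅕)*(-24) = -3 - 24/5 = -39/5 ≈ -7.8000)
(x*(-11*2))*42 = -(-429)*2/5*42 = -39/5*(-22)*42 = (858/5)*42 = 36036/5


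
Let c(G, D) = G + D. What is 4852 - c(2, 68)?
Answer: 4782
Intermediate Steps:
c(G, D) = D + G
4852 - c(2, 68) = 4852 - (68 + 2) = 4852 - 1*70 = 4852 - 70 = 4782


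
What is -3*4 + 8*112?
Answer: 884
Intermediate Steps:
-3*4 + 8*112 = -12 + 896 = 884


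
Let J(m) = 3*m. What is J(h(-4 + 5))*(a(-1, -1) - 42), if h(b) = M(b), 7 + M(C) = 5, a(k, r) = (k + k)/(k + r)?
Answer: 246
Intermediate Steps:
a(k, r) = 2*k/(k + r) (a(k, r) = (2*k)/(k + r) = 2*k/(k + r))
M(C) = -2 (M(C) = -7 + 5 = -2)
h(b) = -2
J(h(-4 + 5))*(a(-1, -1) - 42) = (3*(-2))*(2*(-1)/(-1 - 1) - 42) = -6*(2*(-1)/(-2) - 42) = -6*(2*(-1)*(-1/2) - 42) = -6*(1 - 42) = -6*(-41) = 246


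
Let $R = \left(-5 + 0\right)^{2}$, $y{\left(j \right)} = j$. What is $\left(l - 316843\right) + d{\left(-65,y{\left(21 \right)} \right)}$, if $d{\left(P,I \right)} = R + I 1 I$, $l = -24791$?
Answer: $-341168$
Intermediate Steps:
$R = 25$ ($R = \left(-5\right)^{2} = 25$)
$d{\left(P,I \right)} = 25 + I^{2}$ ($d{\left(P,I \right)} = 25 + I 1 I = 25 + I I = 25 + I^{2}$)
$\left(l - 316843\right) + d{\left(-65,y{\left(21 \right)} \right)} = \left(-24791 - 316843\right) + \left(25 + 21^{2}\right) = -341634 + \left(25 + 441\right) = -341634 + 466 = -341168$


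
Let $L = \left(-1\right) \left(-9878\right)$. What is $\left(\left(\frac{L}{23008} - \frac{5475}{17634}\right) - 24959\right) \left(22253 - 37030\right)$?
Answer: $\frac{12469810263801191}{33810256} \approx 3.6882 \cdot 10^{8}$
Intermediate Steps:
$L = 9878$
$\left(\left(\frac{L}{23008} - \frac{5475}{17634}\right) - 24959\right) \left(22253 - 37030\right) = \left(\left(\frac{9878}{23008} - \frac{5475}{17634}\right) - 24959\right) \left(22253 - 37030\right) = \left(\left(9878 \cdot \frac{1}{23008} - \frac{1825}{5878}\right) - 24959\right) \left(-14777\right) = \left(\left(\frac{4939}{11504} - \frac{1825}{5878}\right) - 24959\right) \left(-14777\right) = \left(\frac{4018321}{33810256} - 24959\right) \left(-14777\right) = \left(- \frac{843866161183}{33810256}\right) \left(-14777\right) = \frac{12469810263801191}{33810256}$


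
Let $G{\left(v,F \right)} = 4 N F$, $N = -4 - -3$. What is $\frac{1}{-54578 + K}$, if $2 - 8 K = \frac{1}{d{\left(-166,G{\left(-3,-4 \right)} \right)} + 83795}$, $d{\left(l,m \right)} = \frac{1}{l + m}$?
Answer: $- \frac{25138498}{1372002659257} \approx -1.8322 \cdot 10^{-5}$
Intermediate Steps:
$N = -1$ ($N = -4 + 3 = -1$)
$G{\left(v,F \right)} = - 4 F$ ($G{\left(v,F \right)} = 4 \left(-1\right) F = - 4 F$)
$K = \frac{6284587}{25138498}$ ($K = \frac{1}{4} - \frac{1}{8 \left(\frac{1}{-166 - -16} + 83795\right)} = \frac{1}{4} - \frac{1}{8 \left(\frac{1}{-166 + 16} + 83795\right)} = \frac{1}{4} - \frac{1}{8 \left(\frac{1}{-150} + 83795\right)} = \frac{1}{4} - \frac{1}{8 \left(- \frac{1}{150} + 83795\right)} = \frac{1}{4} - \frac{1}{8 \cdot \frac{12569249}{150}} = \frac{1}{4} - \frac{75}{50276996} = \frac{6284587}{25138498} \approx 0.25$)
$\frac{1}{-54578 + K} = \frac{1}{-54578 + \frac{6284587}{25138498}} = \frac{1}{- \frac{1372002659257}{25138498}} = - \frac{25138498}{1372002659257}$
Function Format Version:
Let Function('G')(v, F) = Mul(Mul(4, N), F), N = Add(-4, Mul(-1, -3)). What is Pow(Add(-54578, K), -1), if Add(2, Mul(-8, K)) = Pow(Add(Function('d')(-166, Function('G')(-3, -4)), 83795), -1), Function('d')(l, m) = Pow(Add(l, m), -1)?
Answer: Rational(-25138498, 1372002659257) ≈ -1.8322e-5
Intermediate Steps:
N = -1 (N = Add(-4, 3) = -1)
Function('G')(v, F) = Mul(-4, F) (Function('G')(v, F) = Mul(Mul(4, -1), F) = Mul(-4, F))
K = Rational(6284587, 25138498) (K = Add(Rational(1, 4), Mul(Rational(-1, 8), Pow(Add(Pow(Add(-166, Mul(-4, -4)), -1), 83795), -1))) = Add(Rational(1, 4), Mul(Rational(-1, 8), Pow(Add(Pow(Add(-166, 16), -1), 83795), -1))) = Add(Rational(1, 4), Mul(Rational(-1, 8), Pow(Add(Pow(-150, -1), 83795), -1))) = Add(Rational(1, 4), Mul(Rational(-1, 8), Pow(Add(Rational(-1, 150), 83795), -1))) = Add(Rational(1, 4), Mul(Rational(-1, 8), Pow(Rational(12569249, 150), -1))) = Add(Rational(1, 4), Mul(Rational(-1, 8), Rational(150, 12569249))) = Add(Rational(1, 4), Rational(-75, 50276996)) = Rational(6284587, 25138498) ≈ 0.25000)
Pow(Add(-54578, K), -1) = Pow(Add(-54578, Rational(6284587, 25138498)), -1) = Pow(Rational(-1372002659257, 25138498), -1) = Rational(-25138498, 1372002659257)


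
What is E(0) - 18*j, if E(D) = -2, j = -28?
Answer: 502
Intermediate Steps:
E(0) - 18*j = -2 - 18*(-28) = -2 + 504 = 502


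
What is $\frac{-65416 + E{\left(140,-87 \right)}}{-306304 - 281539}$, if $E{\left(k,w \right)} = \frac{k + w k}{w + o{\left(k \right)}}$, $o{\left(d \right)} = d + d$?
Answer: $\frac{12637328}{113453699} \approx 0.11139$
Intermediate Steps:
$o{\left(d \right)} = 2 d$
$E{\left(k,w \right)} = \frac{k + k w}{w + 2 k}$ ($E{\left(k,w \right)} = \frac{k + w k}{w + 2 k} = \frac{k + k w}{w + 2 k}$)
$\frac{-65416 + E{\left(140,-87 \right)}}{-306304 - 281539} = \frac{-65416 + \frac{140 \left(1 - 87\right)}{-87 + 2 \cdot 140}}{-306304 - 281539} = \frac{-65416 + 140 \frac{1}{-87 + 280} \left(-86\right)}{-587843} = \left(-65416 + 140 \cdot \frac{1}{193} \left(-86\right)\right) \left(- \frac{1}{587843}\right) = \left(-65416 - \frac{12040}{193}\right) \left(- \frac{1}{587843}\right) = \left(- \frac{12637328}{193}\right) \left(- \frac{1}{587843}\right) = \frac{12637328}{113453699}$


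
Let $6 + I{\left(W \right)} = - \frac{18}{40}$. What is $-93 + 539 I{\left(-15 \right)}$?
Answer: $- \frac{71391}{20} \approx -3569.6$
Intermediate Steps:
$I{\left(W \right)} = - \frac{129}{20}$ ($I{\left(W \right)} = -6 - \frac{18}{40} = -6 - \frac{9}{20} = - \frac{129}{20}$)
$-93 + 539 I{\left(-15 \right)} = -93 + 539 \left(- \frac{129}{20}\right) = -93 - \frac{69531}{20} = - \frac{71391}{20}$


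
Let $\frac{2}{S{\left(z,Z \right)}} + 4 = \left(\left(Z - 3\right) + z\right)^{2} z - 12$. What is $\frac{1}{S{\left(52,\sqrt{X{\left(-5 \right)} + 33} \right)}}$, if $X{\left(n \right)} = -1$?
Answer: $63250 + 10192 \sqrt{2} \approx 77664.0$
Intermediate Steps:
$S{\left(z,Z \right)} = \frac{2}{-16 + z \left(-3 + Z + z\right)^{2}}$ ($S{\left(z,Z \right)} = \frac{2}{-4 + \left(\left(\left(Z - 3\right) + z\right)^{2} z - 12\right)} = \frac{2}{-4 + \left(\left(\left(-3 + Z\right) + z\right)^{2} z - 12\right)} = \frac{2}{-4 + \left(\left(-3 + Z + z\right)^{2} z - 12\right)} = \frac{2}{-4 + \left(z \left(-3 + Z + z\right)^{2} - 12\right)} = \frac{2}{-4 + \left(-12 + z \left(-3 + Z + z\right)^{2}\right)} = \frac{2}{-16 + z \left(-3 + Z + z\right)^{2}}$)
$\frac{1}{S{\left(52,\sqrt{X{\left(-5 \right)} + 33} \right)}} = \frac{1}{2 \frac{1}{-16 + 52 \left(-3 + \sqrt{-1 + 33} + 52\right)^{2}}} = \frac{1}{2 \frac{1}{-16 + 52 \left(-3 + \sqrt{32} + 52\right)^{2}}} = \frac{1}{2 \frac{1}{-16 + 52 \left(-3 + 4 \sqrt{2} + 52\right)^{2}}} = \frac{1}{2 \frac{1}{-16 + 52 \left(49 + 4 \sqrt{2}\right)^{2}}} = -8 + 26 \left(49 + 4 \sqrt{2}\right)^{2}$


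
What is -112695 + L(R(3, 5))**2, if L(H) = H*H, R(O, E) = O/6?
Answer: -1803119/16 ≈ -1.1270e+5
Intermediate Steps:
R(O, E) = O/6 (R(O, E) = O*(1/6) = O/6)
L(H) = H**2
-112695 + L(R(3, 5))**2 = -112695 + (((1/6)*3)**2)**2 = -112695 + ((1/2)**2)**2 = -112695 + (1/4)**2 = -112695 + 1/16 = -1803119/16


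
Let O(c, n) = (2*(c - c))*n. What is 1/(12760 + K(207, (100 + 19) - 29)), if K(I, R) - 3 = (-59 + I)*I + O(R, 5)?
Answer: 1/43399 ≈ 2.3042e-5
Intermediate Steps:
O(c, n) = 0 (O(c, n) = (2*0)*n = 0*n = 0)
K(I, R) = 3 + I*(-59 + I) (K(I, R) = 3 + ((-59 + I)*I + 0) = 3 + (I*(-59 + I) + 0) = 3 + I*(-59 + I))
1/(12760 + K(207, (100 + 19) - 29)) = 1/(12760 + (3 + 207² - 59*207)) = 1/(12760 + (3 + 42849 - 12213)) = 1/(12760 + 30639) = 1/43399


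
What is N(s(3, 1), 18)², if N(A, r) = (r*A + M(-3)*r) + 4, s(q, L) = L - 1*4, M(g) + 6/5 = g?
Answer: 394384/25 ≈ 15775.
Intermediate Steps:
M(g) = -6/5 + g
s(q, L) = -4 + L (s(q, L) = L - 4 = -4 + L)
N(A, r) = 4 - 21*r/5 + A*r (N(A, r) = (r*A + (-6/5 - 3)*r) + 4 = (A*r - 21*r/5) + 4 = (-21*r/5 + A*r) + 4 = 4 - 21*r/5 + A*r)
N(s(3, 1), 18)² = (4 - 21/5*18 + (-4 + 1)*18)² = (4 - 378/5 - 3*18)² = (4 - 378/5 - 54)² = (-628/5)² = 394384/25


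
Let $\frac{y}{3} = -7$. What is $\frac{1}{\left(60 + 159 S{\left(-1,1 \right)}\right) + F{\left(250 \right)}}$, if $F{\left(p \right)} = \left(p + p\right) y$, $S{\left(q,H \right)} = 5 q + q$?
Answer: $- \frac{1}{11394} \approx -8.7766 \cdot 10^{-5}$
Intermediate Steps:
$y = -21$ ($y = 3 \left(-7\right) = -21$)
$S{\left(q,H \right)} = 6 q$
$F{\left(p \right)} = - 42 p$ ($F{\left(p \right)} = \left(p + p\right) \left(-21\right) = 2 p \left(-21\right) = - 42 p$)
$\frac{1}{\left(60 + 159 S{\left(-1,1 \right)}\right) + F{\left(250 \right)}} = \frac{1}{\left(60 + 159 \cdot 6 \left(-1\right)\right) - 10500} = \frac{1}{\left(60 + 159 \left(-6\right)\right) - 10500} = \frac{1}{\left(60 - 954\right) - 10500} = \frac{1}{-894 - 10500} = \frac{1}{-11394} = - \frac{1}{11394}$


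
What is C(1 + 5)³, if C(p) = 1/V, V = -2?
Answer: -⅛ ≈ -0.12500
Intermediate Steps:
C(p) = -½ (C(p) = 1/(-2) = -½)
C(1 + 5)³ = (-½)³ = -⅛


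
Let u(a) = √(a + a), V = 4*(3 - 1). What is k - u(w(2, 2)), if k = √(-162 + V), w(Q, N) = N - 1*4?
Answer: I*(-2 + √154) ≈ 10.41*I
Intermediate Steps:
V = 8 (V = 4*2 = 8)
w(Q, N) = -4 + N (w(Q, N) = N - 4 = -4 + N)
u(a) = √2*√a (u(a) = √(2*a) = √2*√a)
k = I*√154 (k = √(-162 + 8) = √(-154) = I*√154 ≈ 12.41*I)
k - u(w(2, 2)) = I*√154 - √2*√(-4 + 2) = I*√154 - √2*√(-2) = I*√154 - √2*I*√2 = I*√154 - 2*I = -2*I + I*√154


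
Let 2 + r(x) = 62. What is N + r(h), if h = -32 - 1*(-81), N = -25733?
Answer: -25673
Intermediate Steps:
h = 49 (h = -32 + 81 = 49)
r(x) = 60 (r(x) = -2 + 62 = 60)
N + r(h) = -25733 + 60 = -25673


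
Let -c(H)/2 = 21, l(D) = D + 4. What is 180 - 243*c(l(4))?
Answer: 10386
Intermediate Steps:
l(D) = 4 + D
c(H) = -42 (c(H) = -2*21 = -42)
180 - 243*c(l(4)) = 180 - 243*(-42) = 180 + 10206 = 10386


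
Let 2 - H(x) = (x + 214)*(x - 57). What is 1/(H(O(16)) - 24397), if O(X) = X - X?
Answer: -1/12197 ≈ -8.1987e-5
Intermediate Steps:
O(X) = 0
H(x) = 2 - (-57 + x)*(214 + x) (H(x) = 2 - (x + 214)*(x - 57) = 2 - (214 + x)*(-57 + x) = 2 - (-57 + x)*(214 + x))
1/(H(O(16)) - 24397) = 1/((12200 - 1*0² - 157*0) - 24397) = 1/((12200 - 1*0 + 0) - 24397) = 1/((12200 + 0 + 0) - 24397) = 1/(12200 - 24397) = 1/(-12197) = -1/12197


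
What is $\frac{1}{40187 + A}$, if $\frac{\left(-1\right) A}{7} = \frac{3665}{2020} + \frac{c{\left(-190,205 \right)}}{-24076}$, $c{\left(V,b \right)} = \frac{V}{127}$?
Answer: $\frac{308822852}{12406741615891} \approx 2.4892 \cdot 10^{-5}$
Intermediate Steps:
$c{\left(V,b \right)} = \frac{V}{127}$ ($c{\left(V,b \right)} = V \frac{1}{127} = \frac{V}{127}$)
$A = - \frac{3922337433}{308822852}$ ($A = - 7 \left(\frac{3665}{2020} + \frac{\frac{1}{127} \left(-190\right)}{-24076}\right) = - 7 \left(3665 \cdot \frac{1}{2020} - - \frac{95}{1528826}\right) = - 7 \left(\frac{733}{404} + \frac{95}{1528826}\right) = \left(-7\right) \frac{560333919}{308822852} = - \frac{3922337433}{308822852} \approx -12.701$)
$\frac{1}{40187 + A} = \frac{1}{40187 - \frac{3922337433}{308822852}} = \frac{1}{\frac{12406741615891}{308822852}} = \frac{308822852}{12406741615891}$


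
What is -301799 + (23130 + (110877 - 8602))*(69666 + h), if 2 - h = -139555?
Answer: 26237308516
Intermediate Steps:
h = 139557 (h = 2 - 1*(-139555) = 2 + 139555 = 139557)
-301799 + (23130 + (110877 - 8602))*(69666 + h) = -301799 + (23130 + (110877 - 8602))*(69666 + 139557) = -301799 + (23130 + 102275)*209223 = -301799 + 125405*209223 = -301799 + 26237610315 = 26237308516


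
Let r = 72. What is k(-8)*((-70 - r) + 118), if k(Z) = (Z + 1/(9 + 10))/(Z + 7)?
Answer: -3624/19 ≈ -190.74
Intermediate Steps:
k(Z) = (1/19 + Z)/(7 + Z) (k(Z) = (Z + 1/19)/(7 + Z) = (1/19 + Z)/(7 + Z))
k(-8)*((-70 - r) + 118) = ((1/19 - 8)/(7 - 8))*((-70 - 1*72) + 118) = (-151/19/(-1))*((-70 - 72) + 118) = (-1*(-151/19))*(-142 + 118) = (151/19)*(-24) = -3624/19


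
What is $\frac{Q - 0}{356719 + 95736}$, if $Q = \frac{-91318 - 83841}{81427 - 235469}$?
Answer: $\frac{175159}{69697073110} \approx 2.5131 \cdot 10^{-6}$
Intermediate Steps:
$Q = \frac{175159}{154042}$ ($Q = - \frac{175159}{-154042} = \left(-175159\right) \left(- \frac{1}{154042}\right) = \frac{175159}{154042} \approx 1.1371$)
$\frac{Q - 0}{356719 + 95736} = \frac{\frac{175159}{154042} - 0}{356719 + 95736} = \frac{\frac{175159}{154042} + 0}{452455} = \frac{175159}{154042} \cdot \frac{1}{452455} = \frac{175159}{69697073110}$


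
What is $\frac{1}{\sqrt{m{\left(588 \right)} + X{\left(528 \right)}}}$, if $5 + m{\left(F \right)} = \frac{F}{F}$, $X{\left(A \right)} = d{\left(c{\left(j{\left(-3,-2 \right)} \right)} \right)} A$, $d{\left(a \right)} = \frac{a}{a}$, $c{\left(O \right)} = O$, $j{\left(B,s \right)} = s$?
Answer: $\frac{\sqrt{131}}{262} \approx 0.043685$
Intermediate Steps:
$d{\left(a \right)} = 1$
$X{\left(A \right)} = A$ ($X{\left(A \right)} = 1 A = A$)
$m{\left(F \right)} = -4$ ($m{\left(F \right)} = -5 + \frac{F}{F} = -5 + 1 = -4$)
$\frac{1}{\sqrt{m{\left(588 \right)} + X{\left(528 \right)}}} = \frac{1}{\sqrt{-4 + 528}} = \frac{1}{\sqrt{524}} = \frac{1}{2 \sqrt{131}} = \frac{\sqrt{131}}{262}$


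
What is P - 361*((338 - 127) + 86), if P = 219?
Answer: -106998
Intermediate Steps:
P - 361*((338 - 127) + 86) = 219 - 361*((338 - 127) + 86) = 219 - 361*(211 + 86) = 219 - 361*297 = 219 - 107217 = -106998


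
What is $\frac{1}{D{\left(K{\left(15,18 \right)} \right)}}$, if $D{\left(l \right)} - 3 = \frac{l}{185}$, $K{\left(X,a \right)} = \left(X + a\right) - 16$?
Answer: $\frac{185}{572} \approx 0.32343$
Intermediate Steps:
$K{\left(X,a \right)} = -16 + X + a$
$D{\left(l \right)} = 3 + \frac{l}{185}$
$\frac{1}{D{\left(K{\left(15,18 \right)} \right)}} = \frac{1}{3 + \frac{-16 + 15 + 18}{185}} = \frac{1}{3 + \frac{1}{185} \cdot 17} = \frac{1}{3 + \frac{17}{185}} = \frac{1}{\frac{572}{185}} = \frac{185}{572}$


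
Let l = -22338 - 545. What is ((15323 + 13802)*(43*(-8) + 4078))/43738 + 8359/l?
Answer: 1244111786154/500428327 ≈ 2486.1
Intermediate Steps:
l = -22883
((15323 + 13802)*(43*(-8) + 4078))/43738 + 8359/l = ((15323 + 13802)*(43*(-8) + 4078))/43738 + 8359/(-22883) = (29125*(-344 + 4078))*(1/43738) + 8359*(-1/22883) = (29125*3734)*(1/43738) - 8359/22883 = 108752750*(1/43738) - 8359/22883 = 54376375/21869 - 8359/22883 = 1244111786154/500428327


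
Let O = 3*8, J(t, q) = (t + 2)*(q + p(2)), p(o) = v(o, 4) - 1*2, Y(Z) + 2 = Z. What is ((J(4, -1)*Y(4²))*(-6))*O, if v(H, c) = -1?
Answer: 48384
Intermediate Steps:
Y(Z) = -2 + Z
p(o) = -3 (p(o) = -1 - 1*2 = -1 - 2 = -3)
J(t, q) = (-3 + q)*(2 + t) (J(t, q) = (t + 2)*(q - 3) = (2 + t)*(-3 + q) = (-3 + q)*(2 + t))
O = 24
((J(4, -1)*Y(4²))*(-6))*O = (((-6 - 3*4 + 2*(-1) - 1*4)*(-2 + 4²))*(-6))*24 = (((-6 - 12 - 2 - 4)*(-2 + 16))*(-6))*24 = (-24*14*(-6))*24 = -336*(-6)*24 = 2016*24 = 48384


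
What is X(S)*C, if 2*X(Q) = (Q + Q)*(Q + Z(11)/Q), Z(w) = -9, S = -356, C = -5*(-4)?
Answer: 2534540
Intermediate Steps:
C = 20
X(Q) = Q*(Q - 9/Q) (X(Q) = ((Q + Q)*(Q - 9/Q))/2 = ((2*Q)*(Q - 9/Q))/2 = (2*Q*(Q - 9/Q))/2 = Q*(Q - 9/Q))
X(S)*C = (-9 + (-356)²)*20 = (-9 + 126736)*20 = 126727*20 = 2534540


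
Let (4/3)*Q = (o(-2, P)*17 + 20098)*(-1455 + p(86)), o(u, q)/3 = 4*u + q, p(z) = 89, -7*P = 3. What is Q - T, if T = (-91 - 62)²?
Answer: -282427899/14 ≈ -2.0173e+7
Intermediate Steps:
P = -3/7 (P = -⅐*3 = -3/7 ≈ -0.42857)
o(u, q) = 3*q + 12*u (o(u, q) = 3*(4*u + q) = 3*(q + 4*u) = 3*q + 12*u)
T = 23409 (T = (-153)² = 23409)
Q = -282100173/14 (Q = 3*(((3*(-3/7) + 12*(-2))*17 + 20098)*(-1455 + 89))/4 = 3*(((-9/7 - 24)*17 + 20098)*(-1366))/4 = 3*((-177/7*17 + 20098)*(-1366))/4 = 3*((-3009/7 + 20098)*(-1366))/4 = 3*((137677/7)*(-1366))/4 = (¾)*(-188066782/7) = -282100173/14 ≈ -2.0150e+7)
Q - T = -282100173/14 - 1*23409 = -282100173/14 - 23409 = -282427899/14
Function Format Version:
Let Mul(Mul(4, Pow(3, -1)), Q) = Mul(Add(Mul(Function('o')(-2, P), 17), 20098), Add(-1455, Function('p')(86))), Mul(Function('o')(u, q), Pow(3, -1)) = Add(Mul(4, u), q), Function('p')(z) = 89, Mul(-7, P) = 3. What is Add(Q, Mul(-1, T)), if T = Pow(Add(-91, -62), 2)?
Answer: Rational(-282427899, 14) ≈ -2.0173e+7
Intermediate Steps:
P = Rational(-3, 7) (P = Mul(Rational(-1, 7), 3) = Rational(-3, 7) ≈ -0.42857)
Function('o')(u, q) = Add(Mul(3, q), Mul(12, u)) (Function('o')(u, q) = Mul(3, Add(Mul(4, u), q)) = Mul(3, Add(q, Mul(4, u))) = Add(Mul(3, q), Mul(12, u)))
T = 23409 (T = Pow(-153, 2) = 23409)
Q = Rational(-282100173, 14) (Q = Mul(Rational(3, 4), Mul(Add(Mul(Add(Mul(3, Rational(-3, 7)), Mul(12, -2)), 17), 20098), Add(-1455, 89))) = Mul(Rational(3, 4), Mul(Add(Mul(Add(Rational(-9, 7), -24), 17), 20098), -1366)) = Mul(Rational(3, 4), Mul(Add(Mul(Rational(-177, 7), 17), 20098), -1366)) = Mul(Rational(3, 4), Mul(Add(Rational(-3009, 7), 20098), -1366)) = Mul(Rational(3, 4), Mul(Rational(137677, 7), -1366)) = Mul(Rational(3, 4), Rational(-188066782, 7)) = Rational(-282100173, 14) ≈ -2.0150e+7)
Add(Q, Mul(-1, T)) = Add(Rational(-282100173, 14), Mul(-1, 23409)) = Add(Rational(-282100173, 14), -23409) = Rational(-282427899, 14)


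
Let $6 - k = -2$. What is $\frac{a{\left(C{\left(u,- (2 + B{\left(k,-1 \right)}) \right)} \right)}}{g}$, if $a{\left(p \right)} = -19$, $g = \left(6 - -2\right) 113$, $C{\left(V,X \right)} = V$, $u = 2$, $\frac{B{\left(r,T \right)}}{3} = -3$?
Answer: $- \frac{19}{904} \approx -0.021018$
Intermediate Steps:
$k = 8$ ($k = 6 - -2 = 6 + 2 = 8$)
$B{\left(r,T \right)} = -9$ ($B{\left(r,T \right)} = 3 \left(-3\right) = -9$)
$g = 904$ ($g = \left(6 + 2\right) 113 = 8 \cdot 113 = 904$)
$\frac{a{\left(C{\left(u,- (2 + B{\left(k,-1 \right)}) \right)} \right)}}{g} = - \frac{19}{904}$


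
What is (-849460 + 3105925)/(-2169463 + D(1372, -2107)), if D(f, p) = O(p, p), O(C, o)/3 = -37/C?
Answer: -950874351/914211686 ≈ -1.0401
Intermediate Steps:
O(C, o) = -111/C (O(C, o) = 3*(-37/C) = -111/C)
D(f, p) = -111/p
(-849460 + 3105925)/(-2169463 + D(1372, -2107)) = (-849460 + 3105925)/(-2169463 - 111/(-2107)) = 2256465/(-2169463 - 111*(-1/2107)) = 2256465/(-2169463 + 111/2107) = 2256465/(-4571058430/2107) = 2256465*(-2107/4571058430) = -950874351/914211686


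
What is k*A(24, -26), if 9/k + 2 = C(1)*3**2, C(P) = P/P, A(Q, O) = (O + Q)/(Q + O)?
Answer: 9/7 ≈ 1.2857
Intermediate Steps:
A(Q, O) = 1 (A(Q, O) = (O + Q)/(O + Q) = 1)
C(P) = 1
k = 9/7 (k = 9/(-2 + 1*3**2) = 9/(-2 + 1*9) = 9/(-2 + 9) = 9/7 ≈ 1.2857)
k*A(24, -26) = (9/7)*1 = 9/7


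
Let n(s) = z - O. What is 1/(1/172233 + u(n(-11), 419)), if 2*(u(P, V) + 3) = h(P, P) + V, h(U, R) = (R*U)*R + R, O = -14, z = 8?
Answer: 344466/1908858341 ≈ 0.00018046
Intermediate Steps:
h(U, R) = R + U*R² (h(U, R) = U*R² + R = R + U*R²)
n(s) = 22 (n(s) = 8 - 1*(-14) = 8 + 14 = 22)
u(P, V) = -3 + V/2 + P*(1 + P²)/2 (u(P, V) = -3 + (P*(1 + P*P) + V)/2 = -3 + (P*(1 + P²) + V)/2 = -3 + (V + P*(1 + P²))/2 = -3 + (V/2 + P*(1 + P²)/2) = -3 + V/2 + P*(1 + P²)/2)
1/(1/172233 + u(n(-11), 419)) = 1/(1/172233 + (-3 + (½)*22 + (½)*419 + (½)*22³)) = 1/(1/172233 + (-3 + 11 + 419/2 + (½)*10648)) = 1/(1/172233 + (-3 + 11 + 419/2 + 5324)) = 1/(1/172233 + 11083/2) = 1/(1908858341/344466) = 344466/1908858341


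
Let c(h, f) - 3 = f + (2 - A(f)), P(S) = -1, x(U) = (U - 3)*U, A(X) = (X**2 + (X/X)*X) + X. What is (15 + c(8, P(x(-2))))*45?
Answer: 900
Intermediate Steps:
A(X) = X**2 + 2*X (A(X) = (X**2 + 1*X) + X = (X**2 + X) + X = (X + X**2) + X = X**2 + 2*X)
x(U) = U*(-3 + U) (x(U) = (-3 + U)*U = U*(-3 + U))
c(h, f) = 5 + f - f*(2 + f) (c(h, f) = 3 + (f + (2 - f*(2 + f))) = 3 + (2 + f - f*(2 + f)) = 5 + f - f*(2 + f))
(15 + c(8, P(x(-2))))*45 = (15 + (5 - 1*(-1) - 1*(-1)**2))*45 = (15 + (5 + 1 - 1*1))*45 = (15 + (5 + 1 - 1))*45 = (15 + 5)*45 = 20*45 = 900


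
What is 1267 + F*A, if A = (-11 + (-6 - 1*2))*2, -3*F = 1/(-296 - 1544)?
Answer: 3496901/2760 ≈ 1267.0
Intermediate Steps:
F = 1/5520 (F = -1/(3*(-296 - 1544)) = -1/3/(-1840) = -1/3*(-1/1840) = 1/5520 ≈ 0.00018116)
A = -38 (A = (-11 + (-6 - 2))*2 = (-11 - 8)*2 = -19*2 = -38)
1267 + F*A = 1267 + (1/5520)*(-38) = 1267 - 19/2760 = 3496901/2760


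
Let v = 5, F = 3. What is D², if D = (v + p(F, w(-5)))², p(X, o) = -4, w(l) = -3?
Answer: 1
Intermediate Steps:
D = 1 (D = (5 - 4)² = 1² = 1)
D² = 1² = 1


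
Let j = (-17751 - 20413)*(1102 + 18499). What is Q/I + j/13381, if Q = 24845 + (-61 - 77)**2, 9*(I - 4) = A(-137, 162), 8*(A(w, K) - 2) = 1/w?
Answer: -25361227947332/557278507 ≈ -45509.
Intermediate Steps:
j = -748052564 (j = -38164*19601 = -748052564)
A(w, K) = 2 + 1/(8*w)
I = 41647/9864 (I = 4 + (2 + (1/8)/(-137))/9 = 4 + (2 + (1/8)*(-1/137))/9 = 4 + (2 - 1/1096)/9 = 4 + (1/9)*(2191/1096) = 4 + 2191/9864 = 41647/9864 ≈ 4.2221)
Q = 43889 (Q = 24845 + (-138)**2 = 24845 + 19044 = 43889)
Q/I + j/13381 = 43889/(41647/9864) - 748052564/13381 = 43889*(9864/41647) - 748052564*1/13381 = 432921096/41647 - 748052564/13381 = -25361227947332/557278507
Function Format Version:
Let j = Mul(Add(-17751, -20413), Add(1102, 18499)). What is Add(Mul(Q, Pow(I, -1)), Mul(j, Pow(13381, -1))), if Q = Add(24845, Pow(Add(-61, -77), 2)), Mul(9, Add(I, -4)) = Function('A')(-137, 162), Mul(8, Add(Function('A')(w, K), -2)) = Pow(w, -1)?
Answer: Rational(-25361227947332, 557278507) ≈ -45509.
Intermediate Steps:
j = -748052564 (j = Mul(-38164, 19601) = -748052564)
Function('A')(w, K) = Add(2, Mul(Rational(1, 8), Pow(w, -1)))
I = Rational(41647, 9864) (I = Add(4, Mul(Rational(1, 9), Add(2, Mul(Rational(1, 8), Pow(-137, -1))))) = Add(4, Mul(Rational(1, 9), Add(2, Mul(Rational(1, 8), Rational(-1, 137))))) = Add(4, Mul(Rational(1, 9), Add(2, Rational(-1, 1096)))) = Add(4, Mul(Rational(1, 9), Rational(2191, 1096))) = Add(4, Rational(2191, 9864)) = Rational(41647, 9864) ≈ 4.2221)
Q = 43889 (Q = Add(24845, Pow(-138, 2)) = Add(24845, 19044) = 43889)
Add(Mul(Q, Pow(I, -1)), Mul(j, Pow(13381, -1))) = Add(Mul(43889, Pow(Rational(41647, 9864), -1)), Mul(-748052564, Pow(13381, -1))) = Add(Mul(43889, Rational(9864, 41647)), Mul(-748052564, Rational(1, 13381))) = Add(Rational(432921096, 41647), Rational(-748052564, 13381)) = Rational(-25361227947332, 557278507)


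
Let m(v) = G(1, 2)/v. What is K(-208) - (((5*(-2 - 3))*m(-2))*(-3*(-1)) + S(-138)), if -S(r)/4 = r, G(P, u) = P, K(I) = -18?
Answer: -1215/2 ≈ -607.50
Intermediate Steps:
S(r) = -4*r
m(v) = 1/v
K(-208) - (((5*(-2 - 3))*m(-2))*(-3*(-1)) + S(-138)) = -18 - (((5*(-2 - 3))/(-2))*(-3*(-1)) - 4*(-138)) = -18 - (((5*(-5))*(-½))*3 + 552) = -18 - (-25*(-½)*3 + 552) = -18 - ((25/2)*3 + 552) = -18 - (75/2 + 552) = -18 - 1*1179/2 = -18 - 1179/2 = -1215/2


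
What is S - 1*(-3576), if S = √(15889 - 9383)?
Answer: 3576 + √6506 ≈ 3656.7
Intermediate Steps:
S = √6506 ≈ 80.660
S - 1*(-3576) = √6506 - 1*(-3576) = √6506 + 3576 = 3576 + √6506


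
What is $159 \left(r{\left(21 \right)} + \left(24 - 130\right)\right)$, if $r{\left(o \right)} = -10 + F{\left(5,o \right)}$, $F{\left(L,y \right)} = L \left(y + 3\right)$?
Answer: $636$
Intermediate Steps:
$F{\left(L,y \right)} = L \left(3 + y\right)$
$r{\left(o \right)} = 5 + 5 o$ ($r{\left(o \right)} = -10 + 5 \left(3 + o\right) = -10 + \left(15 + 5 o\right) = 5 + 5 o$)
$159 \left(r{\left(21 \right)} + \left(24 - 130\right)\right) = 159 \left(\left(5 + 5 \cdot 21\right) + \left(24 - 130\right)\right) = 159 \left(\left(5 + 105\right) - 106\right) = 159 \left(110 - 106\right) = 159 \cdot 4 = 636$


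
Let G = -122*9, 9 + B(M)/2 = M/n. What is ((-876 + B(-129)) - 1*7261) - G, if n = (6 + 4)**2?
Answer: -352979/50 ≈ -7059.6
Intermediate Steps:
n = 100 (n = 10**2 = 100)
B(M) = -18 + M/50 (B(M) = -18 + 2*(M/100) = -18 + M/50)
G = -1098
((-876 + B(-129)) - 1*7261) - G = ((-876 + (-18 + (1/50)*(-129))) - 1*7261) - 1*(-1098) = ((-876 + (-18 - 129/50)) - 7261) + 1098 = ((-876 - 1029/50) - 7261) + 1098 = (-44829/50 - 7261) + 1098 = -407879/50 + 1098 = -352979/50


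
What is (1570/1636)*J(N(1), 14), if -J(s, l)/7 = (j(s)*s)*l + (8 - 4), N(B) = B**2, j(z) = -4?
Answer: 142870/409 ≈ 349.32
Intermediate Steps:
J(s, l) = -28 + 28*l*s (J(s, l) = -7*((-4*s)*l + (8 - 4)) = -7*(-4*l*s + 4) = -7*(4 - 4*l*s) = -28 + 28*l*s)
(1570/1636)*J(N(1), 14) = (1570/1636)*(-28 + 28*14*1**2) = (1570*(1/1636))*(-28 + 28*14*1) = 785*(-28 + 392)/818 = (785/818)*364 = 142870/409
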